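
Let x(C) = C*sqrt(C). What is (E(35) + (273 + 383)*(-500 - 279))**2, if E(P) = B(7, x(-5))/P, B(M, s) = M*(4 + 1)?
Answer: 261144506529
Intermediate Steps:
x(C) = C**(3/2)
B(M, s) = 5*M (B(M, s) = M*5 = 5*M)
E(P) = 35/P (E(P) = (5*7)/P = 35/P)
(E(35) + (273 + 383)*(-500 - 279))**2 = (35/35 + (273 + 383)*(-500 - 279))**2 = (35*(1/35) + 656*(-779))**2 = (1 - 511024)**2 = (-511023)**2 = 261144506529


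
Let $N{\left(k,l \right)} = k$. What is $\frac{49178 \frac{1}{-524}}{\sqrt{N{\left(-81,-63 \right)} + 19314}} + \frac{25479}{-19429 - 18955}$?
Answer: $- \frac{25479}{38384} - \frac{24589 \sqrt{2137}}{1679682} \approx -1.3405$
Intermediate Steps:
$\frac{49178 \frac{1}{-524}}{\sqrt{N{\left(-81,-63 \right)} + 19314}} + \frac{25479}{-19429 - 18955} = \frac{49178 \frac{1}{-524}}{\sqrt{-81 + 19314}} + \frac{25479}{-19429 - 18955} = \frac{49178 \left(- \frac{1}{524}\right)}{\sqrt{19233}} + \frac{25479}{-38384} = - \frac{24589}{262 \cdot 3 \sqrt{2137}} + 25479 \left(- \frac{1}{38384}\right) = - \frac{24589 \frac{\sqrt{2137}}{6411}}{262} - \frac{25479}{38384} = - \frac{24589 \sqrt{2137}}{1679682} - \frac{25479}{38384} = - \frac{25479}{38384} - \frac{24589 \sqrt{2137}}{1679682}$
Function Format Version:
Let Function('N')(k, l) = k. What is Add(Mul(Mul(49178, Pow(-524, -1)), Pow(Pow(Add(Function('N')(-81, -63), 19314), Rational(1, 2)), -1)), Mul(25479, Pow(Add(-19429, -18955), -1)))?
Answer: Add(Rational(-25479, 38384), Mul(Rational(-24589, 1679682), Pow(2137, Rational(1, 2)))) ≈ -1.3405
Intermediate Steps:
Add(Mul(Mul(49178, Pow(-524, -1)), Pow(Pow(Add(Function('N')(-81, -63), 19314), Rational(1, 2)), -1)), Mul(25479, Pow(Add(-19429, -18955), -1))) = Add(Mul(Mul(49178, Pow(-524, -1)), Pow(Pow(Add(-81, 19314), Rational(1, 2)), -1)), Mul(25479, Pow(Add(-19429, -18955), -1))) = Add(Mul(Mul(49178, Rational(-1, 524)), Pow(Pow(19233, Rational(1, 2)), -1)), Mul(25479, Pow(-38384, -1))) = Add(Mul(Rational(-24589, 262), Pow(Mul(3, Pow(2137, Rational(1, 2))), -1)), Mul(25479, Rational(-1, 38384))) = Add(Mul(Rational(-24589, 262), Mul(Rational(1, 6411), Pow(2137, Rational(1, 2)))), Rational(-25479, 38384)) = Add(Mul(Rational(-24589, 1679682), Pow(2137, Rational(1, 2))), Rational(-25479, 38384)) = Add(Rational(-25479, 38384), Mul(Rational(-24589, 1679682), Pow(2137, Rational(1, 2))))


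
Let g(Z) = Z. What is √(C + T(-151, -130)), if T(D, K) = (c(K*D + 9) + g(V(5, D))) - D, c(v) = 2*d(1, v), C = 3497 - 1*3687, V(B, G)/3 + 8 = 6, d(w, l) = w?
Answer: I*√43 ≈ 6.5574*I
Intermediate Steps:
V(B, G) = -6 (V(B, G) = -24 + 3*6 = -24 + 18 = -6)
C = -190 (C = 3497 - 3687 = -190)
c(v) = 2 (c(v) = 2*1 = 2)
T(D, K) = -4 - D (T(D, K) = (2 - 6) - D = -4 - D)
√(C + T(-151, -130)) = √(-190 + (-4 - 1*(-151))) = √(-190 + (-4 + 151)) = √(-190 + 147) = √(-43) = I*√43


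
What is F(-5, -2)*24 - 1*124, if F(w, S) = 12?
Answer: 164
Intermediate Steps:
F(-5, -2)*24 - 1*124 = 12*24 - 1*124 = 288 - 124 = 164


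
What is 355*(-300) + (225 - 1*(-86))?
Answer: -106189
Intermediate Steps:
355*(-300) + (225 - 1*(-86)) = -106500 + (225 + 86) = -106500 + 311 = -106189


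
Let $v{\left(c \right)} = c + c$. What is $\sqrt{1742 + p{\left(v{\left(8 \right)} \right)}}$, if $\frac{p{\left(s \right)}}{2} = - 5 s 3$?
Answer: $\sqrt{1262} \approx 35.525$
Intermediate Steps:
$v{\left(c \right)} = 2 c$
$p{\left(s \right)} = - 30 s$ ($p{\left(s \right)} = 2 - 5 s 3 = 2 \left(- 15 s\right) = - 30 s$)
$\sqrt{1742 + p{\left(v{\left(8 \right)} \right)}} = \sqrt{1742 - 30 \cdot 2 \cdot 8} = \sqrt{1742 - 480} = \sqrt{1262}$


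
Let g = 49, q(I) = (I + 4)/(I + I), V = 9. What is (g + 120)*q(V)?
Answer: 2197/18 ≈ 122.06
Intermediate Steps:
q(I) = (4 + I)/(2*I) (q(I) = (4 + I)/((2*I)) = (4 + I)*(1/(2*I)) = (4 + I)/(2*I))
(g + 120)*q(V) = (49 + 120)*((½)*(4 + 9)/9) = 169*((½)*(⅑)*13) = 169*(13/18) = 2197/18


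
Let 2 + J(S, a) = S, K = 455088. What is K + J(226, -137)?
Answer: 455312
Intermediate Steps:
J(S, a) = -2 + S
K + J(226, -137) = 455088 + (-2 + 226) = 455088 + 224 = 455312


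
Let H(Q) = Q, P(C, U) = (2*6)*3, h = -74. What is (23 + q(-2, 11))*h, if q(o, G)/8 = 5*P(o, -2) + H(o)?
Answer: -107078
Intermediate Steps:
P(C, U) = 36 (P(C, U) = 12*3 = 36)
q(o, G) = 1440 + 8*o (q(o, G) = 8*(5*36 + o) = 8*(180 + o) = 1440 + 8*o)
(23 + q(-2, 11))*h = (23 + (1440 + 8*(-2)))*(-74) = (23 + (1440 - 16))*(-74) = (23 + 1424)*(-74) = 1447*(-74) = -107078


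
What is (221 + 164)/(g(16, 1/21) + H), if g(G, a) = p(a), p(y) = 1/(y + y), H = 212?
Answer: 154/89 ≈ 1.7303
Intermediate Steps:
p(y) = 1/(2*y)
g(G, a) = 1/(2*a)
(221 + 164)/(g(16, 1/21) + H) = (221 + 164)/(1/(2*(1/21)) + 212) = 385/(1/(2*(1/21)) + 212) = 385/((½)*21 + 212) = 385/(21/2 + 212) = 385/(445/2) = 385*(2/445) = 154/89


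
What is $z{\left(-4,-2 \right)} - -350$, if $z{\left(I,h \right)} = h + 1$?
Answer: $349$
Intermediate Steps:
$z{\left(I,h \right)} = 1 + h$
$z{\left(-4,-2 \right)} - -350 = \left(1 - 2\right) - -350 = -1 + 350 = 349$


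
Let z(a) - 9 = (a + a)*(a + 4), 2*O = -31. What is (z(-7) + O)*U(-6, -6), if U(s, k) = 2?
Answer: 71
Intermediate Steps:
O = -31/2 (O = (½)*(-31) = -31/2 ≈ -15.500)
z(a) = 9 + 2*a*(4 + a) (z(a) = 9 + (a + a)*(a + 4) = 9 + (2*a)*(4 + a) = 9 + 2*a*(4 + a))
(z(-7) + O)*U(-6, -6) = ((9 + 2*(-7)² + 8*(-7)) - 31/2)*2 = ((9 + 2*49 - 56) - 31/2)*2 = ((9 + 98 - 56) - 31/2)*2 = (51 - 31/2)*2 = (71/2)*2 = 71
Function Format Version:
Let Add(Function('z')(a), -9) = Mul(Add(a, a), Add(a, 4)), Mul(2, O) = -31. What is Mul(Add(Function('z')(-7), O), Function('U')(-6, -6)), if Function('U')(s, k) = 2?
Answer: 71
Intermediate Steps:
O = Rational(-31, 2) (O = Mul(Rational(1, 2), -31) = Rational(-31, 2) ≈ -15.500)
Function('z')(a) = Add(9, Mul(2, a, Add(4, a))) (Function('z')(a) = Add(9, Mul(Add(a, a), Add(a, 4))) = Add(9, Mul(Mul(2, a), Add(4, a))) = Add(9, Mul(2, a, Add(4, a))))
Mul(Add(Function('z')(-7), O), Function('U')(-6, -6)) = Mul(Add(Add(9, Mul(2, Pow(-7, 2)), Mul(8, -7)), Rational(-31, 2)), 2) = Mul(Add(Add(9, Mul(2, 49), -56), Rational(-31, 2)), 2) = Mul(Add(Add(9, 98, -56), Rational(-31, 2)), 2) = Mul(Add(51, Rational(-31, 2)), 2) = Mul(Rational(71, 2), 2) = 71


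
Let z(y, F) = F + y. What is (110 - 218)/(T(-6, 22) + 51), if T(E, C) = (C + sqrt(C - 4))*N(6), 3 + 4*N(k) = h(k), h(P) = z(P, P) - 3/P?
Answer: -19872/17833 + 1296*sqrt(2)/17833 ≈ -1.0116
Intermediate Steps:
h(P) = -3/P + 2*P (h(P) = (P + P) - 3/P = 2*P - 3/P = -3/P + 2*P)
N(k) = -3/4 + k/2 - 3/(4*k) (N(k) = -3/4 + (-3/k + 2*k)/4 = -3/4 + (k/2 - 3/(4*k)) = -3/4 + k/2 - 3/(4*k))
T(E, C) = 17*C/8 + 17*sqrt(-4 + C)/8 (T(E, C) = (C + sqrt(C - 4))*(-3/4 + (1/2)*6 - 3/4/6) = (C + sqrt(-4 + C))*(-3/4 + 3 - 3/4*1/6) = (C + sqrt(-4 + C))*(-3/4 + 3 - 1/8) = (C + sqrt(-4 + C))*(17/8) = 17*C/8 + 17*sqrt(-4 + C)/8)
(110 - 218)/(T(-6, 22) + 51) = (110 - 218)/(((17/8)*22 + 17*sqrt(-4 + 22)/8) + 51) = -108/((187/4 + 17*sqrt(18)/8) + 51) = -108/((187/4 + 17*(3*sqrt(2))/8) + 51) = -108/((187/4 + 51*sqrt(2)/8) + 51) = -108/(391/4 + 51*sqrt(2)/8)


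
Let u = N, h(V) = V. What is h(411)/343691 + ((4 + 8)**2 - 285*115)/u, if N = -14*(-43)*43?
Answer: -11204341875/8896785226 ≈ -1.2594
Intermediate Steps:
N = 25886 (N = 602*43 = 25886)
u = 25886
h(411)/343691 + ((4 + 8)**2 - 285*115)/u = 411/343691 + ((4 + 8)**2 - 285*115)/25886 = 411*(1/343691) + (12**2 - 32775)*(1/25886) = 411/343691 + (144 - 32775)*(1/25886) = 411/343691 - 32631*1/25886 = 411/343691 - 32631/25886 = -11204341875/8896785226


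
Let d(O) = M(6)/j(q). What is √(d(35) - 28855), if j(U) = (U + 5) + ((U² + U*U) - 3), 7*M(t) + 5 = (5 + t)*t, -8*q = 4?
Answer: I*√5654726/14 ≈ 169.85*I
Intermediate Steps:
q = -½ (q = -⅛*4 = -½ ≈ -0.50000)
M(t) = -5/7 + t*(5 + t)/7 (M(t) = -5/7 + ((5 + t)*t)/7 = -5/7 + (t*(5 + t))/7 = -5/7 + t*(5 + t)/7)
j(U) = 2 + U + 2*U² (j(U) = (5 + U) + ((U² + U²) - 3) = (5 + U) + (2*U² - 3) = (5 + U) + (-3 + 2*U²) = 2 + U + 2*U²)
d(O) = 61/14 (d(O) = (-5/7 + (⅐)*6² + (5/7)*6)/(2 - ½ + 2*(-½)²) = (-5/7 + (⅐)*36 + 30/7)/(2 - ½ + 2*(¼)) = (-5/7 + 36/7 + 30/7)/(2 - ½ + ½) = (61/7)/2 = (61/7)*(½) = 61/14)
√(d(35) - 28855) = √(61/14 - 28855) = √(-403909/14) = I*√5654726/14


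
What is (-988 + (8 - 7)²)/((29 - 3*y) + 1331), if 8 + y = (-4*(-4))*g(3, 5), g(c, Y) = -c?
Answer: -987/1528 ≈ -0.64594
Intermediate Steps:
y = -56 (y = -8 + (-4*(-4))*(-1*3) = -8 + 16*(-3) = -8 - 48 = -56)
(-988 + (8 - 7)²)/((29 - 3*y) + 1331) = (-988 + (8 - 7)²)/((29 - 3*(-56)) + 1331) = (-988 + 1²)/((29 + 168) + 1331) = (-988 + 1)/(197 + 1331) = -987/1528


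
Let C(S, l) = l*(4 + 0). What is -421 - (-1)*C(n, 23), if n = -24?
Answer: -329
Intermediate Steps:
C(S, l) = 4*l (C(S, l) = l*4 = 4*l)
-421 - (-1)*C(n, 23) = -421 - (-1)*4*23 = -421 - (-1)*92 = -421 - 1*(-92) = -421 + 92 = -329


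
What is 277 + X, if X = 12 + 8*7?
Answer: 345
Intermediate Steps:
X = 68 (X = 12 + 56 = 68)
277 + X = 277 + 68 = 345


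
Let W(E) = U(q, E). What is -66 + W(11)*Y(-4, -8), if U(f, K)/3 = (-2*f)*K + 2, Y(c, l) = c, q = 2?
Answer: 438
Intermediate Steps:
U(f, K) = 6 - 6*K*f (U(f, K) = 3*((-2*f)*K + 2) = 3*(-2*K*f + 2) = 3*(2 - 2*K*f) = 6 - 6*K*f)
W(E) = 6 - 12*E (W(E) = 6 - 6*E*2 = 6 - 12*E)
-66 + W(11)*Y(-4, -8) = -66 + (6 - 12*11)*(-4) = -66 + (6 - 132)*(-4) = -66 - 126*(-4) = -66 + 504 = 438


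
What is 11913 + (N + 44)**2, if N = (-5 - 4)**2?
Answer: 27538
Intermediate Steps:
N = 81 (N = (-9)**2 = 81)
11913 + (N + 44)**2 = 11913 + (81 + 44)**2 = 11913 + 125**2 = 11913 + 15625 = 27538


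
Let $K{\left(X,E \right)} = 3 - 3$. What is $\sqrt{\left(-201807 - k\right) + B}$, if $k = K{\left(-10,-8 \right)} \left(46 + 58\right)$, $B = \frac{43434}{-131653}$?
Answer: $\frac{3 i \sqrt{388647561104385}}{131653} \approx 449.23 i$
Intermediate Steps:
$K{\left(X,E \right)} = 0$ ($K{\left(X,E \right)} = 3 - 3 = 0$)
$B = - \frac{43434}{131653}$ ($B = 43434 \left(- \frac{1}{131653}\right) = - \frac{43434}{131653} \approx -0.32991$)
$k = 0$ ($k = 0 \left(46 + 58\right) = 0 \cdot 104 = 0$)
$\sqrt{\left(-201807 - k\right) + B} = \sqrt{\left(-201807 - 0\right) - \frac{43434}{131653}} = \sqrt{\left(-201807 + 0\right) - \frac{43434}{131653}} = \sqrt{-201807 - \frac{43434}{131653}} = \sqrt{- \frac{26568540405}{131653}} = \frac{3 i \sqrt{388647561104385}}{131653}$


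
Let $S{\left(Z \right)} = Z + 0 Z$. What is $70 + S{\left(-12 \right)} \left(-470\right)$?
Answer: $5710$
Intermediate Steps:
$S{\left(Z \right)} = Z$ ($S{\left(Z \right)} = Z + 0 = Z$)
$70 + S{\left(-12 \right)} \left(-470\right) = 70 - -5640 = 70 + 5640 = 5710$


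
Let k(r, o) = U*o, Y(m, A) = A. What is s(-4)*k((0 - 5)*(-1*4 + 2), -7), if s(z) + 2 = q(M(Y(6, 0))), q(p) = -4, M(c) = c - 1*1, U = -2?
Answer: -84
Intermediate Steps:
M(c) = -1 + c (M(c) = c - 1 = -1 + c)
s(z) = -6 (s(z) = -2 - 4 = -6)
k(r, o) = -2*o
s(-4)*k((0 - 5)*(-1*4 + 2), -7) = -(-12)*(-7) = -6*14 = -84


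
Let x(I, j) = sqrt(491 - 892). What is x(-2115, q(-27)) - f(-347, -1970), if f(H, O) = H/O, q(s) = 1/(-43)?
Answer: -347/1970 + I*sqrt(401) ≈ -0.17614 + 20.025*I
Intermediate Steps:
q(s) = -1/43
x(I, j) = I*sqrt(401) (x(I, j) = sqrt(-401) = I*sqrt(401))
x(-2115, q(-27)) - f(-347, -1970) = I*sqrt(401) - (-347)/(-1970) = I*sqrt(401) - (-347)*(-1)/1970 = I*sqrt(401) - 1*347/1970 = I*sqrt(401) - 347/1970 = -347/1970 + I*sqrt(401)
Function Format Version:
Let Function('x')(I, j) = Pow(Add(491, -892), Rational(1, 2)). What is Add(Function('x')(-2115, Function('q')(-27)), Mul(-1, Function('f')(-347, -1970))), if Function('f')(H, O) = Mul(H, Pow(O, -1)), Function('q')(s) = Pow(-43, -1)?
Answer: Add(Rational(-347, 1970), Mul(I, Pow(401, Rational(1, 2)))) ≈ Add(-0.17614, Mul(20.025, I))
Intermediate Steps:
Function('q')(s) = Rational(-1, 43)
Function('x')(I, j) = Mul(I, Pow(401, Rational(1, 2))) (Function('x')(I, j) = Pow(-401, Rational(1, 2)) = Mul(I, Pow(401, Rational(1, 2))))
Add(Function('x')(-2115, Function('q')(-27)), Mul(-1, Function('f')(-347, -1970))) = Add(Mul(I, Pow(401, Rational(1, 2))), Mul(-1, Mul(-347, Pow(-1970, -1)))) = Add(Mul(I, Pow(401, Rational(1, 2))), Mul(-1, Mul(-347, Rational(-1, 1970)))) = Add(Mul(I, Pow(401, Rational(1, 2))), Mul(-1, Rational(347, 1970))) = Add(Mul(I, Pow(401, Rational(1, 2))), Rational(-347, 1970)) = Add(Rational(-347, 1970), Mul(I, Pow(401, Rational(1, 2))))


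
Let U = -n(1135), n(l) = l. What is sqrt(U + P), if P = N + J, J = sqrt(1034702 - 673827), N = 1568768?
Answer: sqrt(1567633 + 5*sqrt(14435)) ≈ 1252.3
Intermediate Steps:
J = 5*sqrt(14435) (J = sqrt(360875) = 5*sqrt(14435) ≈ 600.73)
P = 1568768 + 5*sqrt(14435) ≈ 1.5694e+6
U = -1135 (U = -1*1135 = -1135)
sqrt(U + P) = sqrt(-1135 + (1568768 + 5*sqrt(14435))) = sqrt(1567633 + 5*sqrt(14435))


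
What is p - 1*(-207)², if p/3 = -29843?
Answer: -132378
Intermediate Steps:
p = -89529 (p = 3*(-29843) = -89529)
p - 1*(-207)² = -89529 - 1*(-207)² = -89529 - 1*42849 = -89529 - 42849 = -132378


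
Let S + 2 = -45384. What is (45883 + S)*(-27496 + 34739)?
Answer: 3599771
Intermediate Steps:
S = -45386 (S = -2 - 45384 = -45386)
(45883 + S)*(-27496 + 34739) = (45883 - 45386)*(-27496 + 34739) = 497*7243 = 3599771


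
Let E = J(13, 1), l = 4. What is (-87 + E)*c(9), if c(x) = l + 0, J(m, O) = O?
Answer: -344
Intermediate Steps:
c(x) = 4 (c(x) = 4 + 0 = 4)
E = 1
(-87 + E)*c(9) = (-87 + 1)*4 = -86*4 = -344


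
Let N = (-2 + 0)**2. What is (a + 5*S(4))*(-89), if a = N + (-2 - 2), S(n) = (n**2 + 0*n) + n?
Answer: -8900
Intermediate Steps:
N = 4 (N = (-2)**2 = 4)
S(n) = n + n**2 (S(n) = (n**2 + 0) + n = n**2 + n = n + n**2)
a = 0 (a = 4 + (-2 - 2) = 4 - 4 = 0)
(a + 5*S(4))*(-89) = (0 + 5*(4*(1 + 4)))*(-89) = (0 + 5*(4*5))*(-89) = (0 + 5*20)*(-89) = (0 + 100)*(-89) = 100*(-89) = -8900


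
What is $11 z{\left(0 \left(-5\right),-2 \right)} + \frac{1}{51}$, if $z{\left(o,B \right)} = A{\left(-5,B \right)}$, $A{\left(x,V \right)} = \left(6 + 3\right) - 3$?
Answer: $\frac{3367}{51} \approx 66.02$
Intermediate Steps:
$A{\left(x,V \right)} = 6$ ($A{\left(x,V \right)} = 9 - 3 = 6$)
$z{\left(o,B \right)} = 6$
$11 z{\left(0 \left(-5\right),-2 \right)} + \frac{1}{51} = 11 \cdot 6 + \frac{1}{51} = 66 + \frac{1}{51} = \frac{3367}{51}$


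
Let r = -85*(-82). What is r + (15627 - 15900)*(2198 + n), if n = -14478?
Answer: 3359410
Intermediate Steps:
r = 6970
r + (15627 - 15900)*(2198 + n) = 6970 + (15627 - 15900)*(2198 - 14478) = 6970 - 273*(-12280) = 6970 + 3352440 = 3359410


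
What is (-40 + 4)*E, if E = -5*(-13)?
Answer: -2340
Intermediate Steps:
E = 65
(-40 + 4)*E = (-40 + 4)*65 = -36*65 = -2340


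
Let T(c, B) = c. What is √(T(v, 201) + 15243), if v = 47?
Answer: √15290 ≈ 123.65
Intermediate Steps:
√(T(v, 201) + 15243) = √(47 + 15243) = √15290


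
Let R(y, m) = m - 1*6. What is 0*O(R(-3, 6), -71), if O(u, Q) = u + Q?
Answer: 0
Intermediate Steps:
R(y, m) = -6 + m (R(y, m) = m - 6 = -6 + m)
O(u, Q) = Q + u
0*O(R(-3, 6), -71) = 0*(-71 + (-6 + 6)) = 0*(-71 + 0) = 0*(-71) = 0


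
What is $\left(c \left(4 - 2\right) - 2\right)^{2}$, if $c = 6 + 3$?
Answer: $256$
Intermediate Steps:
$c = 9$
$\left(c \left(4 - 2\right) - 2\right)^{2} = \left(9 \left(4 - 2\right) - 2\right)^{2} = \left(9 \cdot 2 - 2\right)^{2} = \left(18 - 2\right)^{2} = 16^{2} = 256$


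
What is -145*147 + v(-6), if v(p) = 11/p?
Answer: -127901/6 ≈ -21317.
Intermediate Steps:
-145*147 + v(-6) = -145*147 + 11/(-6) = -21315 + 11*(-1/6) = -21315 - 11/6 = -127901/6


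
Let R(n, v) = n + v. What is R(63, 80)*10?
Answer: 1430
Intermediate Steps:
R(63, 80)*10 = (63 + 80)*10 = 143*10 = 1430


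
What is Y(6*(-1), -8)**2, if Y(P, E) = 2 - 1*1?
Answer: 1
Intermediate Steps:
Y(P, E) = 1 (Y(P, E) = 2 - 1 = 1)
Y(6*(-1), -8)**2 = 1**2 = 1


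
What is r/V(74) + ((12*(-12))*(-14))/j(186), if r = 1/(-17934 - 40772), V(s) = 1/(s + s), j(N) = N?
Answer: 9860314/909943 ≈ 10.836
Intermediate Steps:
V(s) = 1/(2*s)
r = -1/58706 (r = 1/(-58706) = -1/58706 ≈ -1.7034e-5)
r/V(74) + ((12*(-12))*(-14))/j(186) = -1/(58706*((½)/74)) + ((12*(-12))*(-14))/186 = -1/(58706*((½)*(1/74))) - 144*(-14)*(1/186) = -1/(58706*1/148) + 2016*(1/186) = -1/58706*148 + 336/31 = -74/29353 + 336/31 = 9860314/909943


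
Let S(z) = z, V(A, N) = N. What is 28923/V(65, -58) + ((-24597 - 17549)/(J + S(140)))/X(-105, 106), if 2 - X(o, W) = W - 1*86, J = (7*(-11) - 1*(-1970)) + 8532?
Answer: -2748921221/5514930 ≈ -498.45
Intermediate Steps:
J = 10425 (J = (-77 + 1970) + 8532 = 1893 + 8532 = 10425)
X(o, W) = 88 - W (X(o, W) = 2 - (W - 1*86) = 2 - (W - 86) = 2 - (-86 + W) = 2 + (86 - W) = 88 - W)
28923/V(65, -58) + ((-24597 - 17549)/(J + S(140)))/X(-105, 106) = 28923/(-58) + ((-24597 - 17549)/(10425 + 140))/(88 - 1*106) = 28923*(-1/58) + (-42146/10565)/(88 - 106) = -28923/58 - 42146*1/10565/(-18) = -28923/58 - 42146/10565*(-1/18) = -28923/58 + 21073/95085 = -2748921221/5514930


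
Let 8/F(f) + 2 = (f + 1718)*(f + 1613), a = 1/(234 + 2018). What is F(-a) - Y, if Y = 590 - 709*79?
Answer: 778875623300397289/14053799521117 ≈ 55421.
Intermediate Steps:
a = 1/2252 ≈ 0.00044405
Y = -55421 (Y = 590 - 56011 = -55421)
F(f) = 8/(-2 + (1613 + f)*(1718 + f)) (F(f) = 8/(-2 + (f + 1718)*(f + 1613)) = 8/(-2 + (1718 + f)*(1613 + f)) = 8/(-2 + (1613 + f)*(1718 + f)))
F(-a) - Y = 8/(2771132 + (-1*1/2252)**2 + 3331*(-1*1/2252)) - 1*(-55421) = 8/(2771132 + (-1/2252)**2 + 3331*(-1/2252)) + 55421 = 8/(2771132 + 1/5071504 - 3331/2252) + 55421 = 8/(14053799521117/5071504) + 55421 = 8*(5071504/14053799521117) + 55421 = 40572032/14053799521117 + 55421 = 778875623300397289/14053799521117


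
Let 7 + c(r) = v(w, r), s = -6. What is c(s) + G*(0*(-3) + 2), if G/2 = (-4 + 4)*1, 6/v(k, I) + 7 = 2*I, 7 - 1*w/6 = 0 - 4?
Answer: -139/19 ≈ -7.3158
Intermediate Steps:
w = 66 (w = 42 - 6*(0 - 4) = 42 - 6*(-4) = 42 + 24 = 66)
v(k, I) = 6/(-7 + 2*I)
c(r) = -7 + 6/(-7 + 2*r)
G = 0 (G = 2*((-4 + 4)*1) = 2*(0*1) = 2*0 = 0)
c(s) + G*(0*(-3) + 2) = (55 - 14*(-6))/(-7 + 2*(-6)) + 0*(0*(-3) + 2) = (55 + 84)/(-7 - 12) + 0*(0 + 2) = 139/(-19) + 0*2 = -1/19*139 + 0 = -139/19 + 0 = -139/19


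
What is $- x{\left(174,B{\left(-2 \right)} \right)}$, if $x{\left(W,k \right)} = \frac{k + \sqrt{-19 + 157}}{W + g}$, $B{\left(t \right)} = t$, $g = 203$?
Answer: $\frac{2}{377} - \frac{\sqrt{138}}{377} \approx -0.025855$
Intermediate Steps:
$x{\left(W,k \right)} = \frac{k + \sqrt{138}}{203 + W}$ ($x{\left(W,k \right)} = \frac{k + \sqrt{-19 + 157}}{W + 203} = \frac{k + \sqrt{138}}{203 + W}$)
$- x{\left(174,B{\left(-2 \right)} \right)} = - \frac{-2 + \sqrt{138}}{203 + 174} = - \frac{-2 + \sqrt{138}}{377} = - (- \frac{2}{377} + \frac{\sqrt{138}}{377}) = \frac{2}{377} - \frac{\sqrt{138}}{377}$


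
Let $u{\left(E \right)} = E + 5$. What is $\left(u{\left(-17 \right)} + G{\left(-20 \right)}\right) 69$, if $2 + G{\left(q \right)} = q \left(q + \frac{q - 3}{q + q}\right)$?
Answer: $\frac{51681}{2} \approx 25841.0$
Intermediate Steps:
$u{\left(E \right)} = 5 + E$
$G{\left(q \right)} = -2 + q \left(q + \frac{-3 + q}{2 q}\right)$ ($G{\left(q \right)} = -2 + q \left(q + \frac{q - 3}{q + q}\right) = -2 + q \left(q + \frac{-3 + q}{2 q}\right)$)
$\left(u{\left(-17 \right)} + G{\left(-20 \right)}\right) 69 = \left(\left(5 - 17\right) + \left(- \frac{7}{2} + \left(-20\right)^{2} + \frac{1}{2} \left(-20\right)\right)\right) 69 = \left(-12 - - \frac{773}{2}\right) 69 = \left(-12 + \frac{773}{2}\right) 69 = \frac{749}{2} \cdot 69 = \frac{51681}{2}$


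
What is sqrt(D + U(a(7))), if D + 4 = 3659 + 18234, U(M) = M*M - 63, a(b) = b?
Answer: 25*sqrt(35) ≈ 147.90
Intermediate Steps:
U(M) = -63 + M**2 (U(M) = M**2 - 63 = -63 + M**2)
D = 21889 (D = -4 + (3659 + 18234) = -4 + 21893 = 21889)
sqrt(D + U(a(7))) = sqrt(21889 + (-63 + 7**2)) = sqrt(21889 + (-63 + 49)) = sqrt(21889 - 14) = sqrt(21875) = 25*sqrt(35)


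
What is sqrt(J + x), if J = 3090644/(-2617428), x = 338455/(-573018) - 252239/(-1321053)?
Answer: 3*I*sqrt(59106285839344639261966640518830)/18345919969397614 ≈ 1.2572*I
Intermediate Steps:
x = -100859835271/252329049318 (x = 338455*(-1/573018) - 252239*(-1/1321053) = -338455/573018 + 252239/1321053 = -100859835271/252329049318 ≈ -0.39972)
J = -772661/654357 (J = 3090644*(-1/2617428) = -772661/654357 ≈ -1.1808)
sqrt(J + x) = sqrt(-772661/654357 - 100859835271/252329049318) = sqrt(-28995906089280105/18345919969397614) = 3*I*sqrt(59106285839344639261966640518830)/18345919969397614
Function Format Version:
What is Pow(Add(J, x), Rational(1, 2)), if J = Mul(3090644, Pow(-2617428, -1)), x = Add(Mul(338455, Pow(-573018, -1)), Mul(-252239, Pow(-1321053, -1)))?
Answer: Mul(Rational(3, 18345919969397614), I, Pow(59106285839344639261966640518830, Rational(1, 2))) ≈ Mul(1.2572, I)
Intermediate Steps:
x = Rational(-100859835271, 252329049318) (x = Add(Mul(338455, Rational(-1, 573018)), Mul(-252239, Rational(-1, 1321053))) = Add(Rational(-338455, 573018), Rational(252239, 1321053)) = Rational(-100859835271, 252329049318) ≈ -0.39972)
J = Rational(-772661, 654357) (J = Mul(3090644, Rational(-1, 2617428)) = Rational(-772661, 654357) ≈ -1.1808)
Pow(Add(J, x), Rational(1, 2)) = Pow(Add(Rational(-772661, 654357), Rational(-100859835271, 252329049318)), Rational(1, 2)) = Pow(Rational(-28995906089280105, 18345919969397614), Rational(1, 2)) = Mul(Rational(3, 18345919969397614), I, Pow(59106285839344639261966640518830, Rational(1, 2)))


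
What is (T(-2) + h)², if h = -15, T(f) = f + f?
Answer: 361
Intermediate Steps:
T(f) = 2*f
(T(-2) + h)² = (2*(-2) - 15)² = (-4 - 15)² = (-19)² = 361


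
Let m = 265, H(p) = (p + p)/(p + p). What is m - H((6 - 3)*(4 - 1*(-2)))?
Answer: 264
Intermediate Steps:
H(p) = 1 (H(p) = (2*p)/((2*p)) = (2*p)*(1/(2*p)) = 1)
m - H((6 - 3)*(4 - 1*(-2))) = 265 - 1*1 = 265 - 1 = 264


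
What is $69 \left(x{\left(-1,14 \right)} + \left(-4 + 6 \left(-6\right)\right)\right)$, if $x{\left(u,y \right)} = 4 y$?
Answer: $1104$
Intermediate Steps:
$69 \left(x{\left(-1,14 \right)} + \left(-4 + 6 \left(-6\right)\right)\right) = 69 \left(4 \cdot 14 + \left(-4 + 6 \left(-6\right)\right)\right) = 69 \left(56 - 40\right) = 69 \cdot 16 = 1104$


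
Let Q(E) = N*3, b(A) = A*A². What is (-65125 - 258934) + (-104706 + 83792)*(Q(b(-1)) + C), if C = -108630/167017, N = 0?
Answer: -51851474183/167017 ≈ -3.1046e+5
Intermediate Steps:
b(A) = A³
C = -108630/167017 (C = -108630*1/167017 = -108630/167017 ≈ -0.65041)
Q(E) = 0 (Q(E) = 0*3 = 0)
(-65125 - 258934) + (-104706 + 83792)*(Q(b(-1)) + C) = (-65125 - 258934) + (-104706 + 83792)*(0 - 108630/167017) = -324059 - 20914*(-108630/167017) = -324059 + 2271887820/167017 = -51851474183/167017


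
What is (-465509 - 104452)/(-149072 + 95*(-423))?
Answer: 569961/189257 ≈ 3.0116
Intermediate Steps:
(-465509 - 104452)/(-149072 + 95*(-423)) = -569961/(-149072 - 40185) = -569961/(-189257) = -569961*(-1/189257) = 569961/189257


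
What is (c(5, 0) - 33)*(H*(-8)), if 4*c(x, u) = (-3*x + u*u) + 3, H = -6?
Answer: -1728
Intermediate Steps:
c(x, u) = ¾ - 3*x/4 + u²/4 (c(x, u) = ((-3*x + u*u) + 3)/4 = ((-3*x + u²) + 3)/4 = ((u² - 3*x) + 3)/4 = (3 + u² - 3*x)/4 = ¾ - 3*x/4 + u²/4)
(c(5, 0) - 33)*(H*(-8)) = ((¾ - ¾*5 + (¼)*0²) - 33)*(-6*(-8)) = ((¾ - 15/4 + (¼)*0) - 33)*48 = ((¾ - 15/4 + 0) - 33)*48 = (-3 - 33)*48 = -36*48 = -1728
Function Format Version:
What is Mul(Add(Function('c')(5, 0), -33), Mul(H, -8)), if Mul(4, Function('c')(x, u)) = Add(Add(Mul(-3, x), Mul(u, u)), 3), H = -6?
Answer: -1728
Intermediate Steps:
Function('c')(x, u) = Add(Rational(3, 4), Mul(Rational(-3, 4), x), Mul(Rational(1, 4), Pow(u, 2))) (Function('c')(x, u) = Mul(Rational(1, 4), Add(Add(Mul(-3, x), Mul(u, u)), 3)) = Mul(Rational(1, 4), Add(Add(Mul(-3, x), Pow(u, 2)), 3)) = Mul(Rational(1, 4), Add(Add(Pow(u, 2), Mul(-3, x)), 3)) = Mul(Rational(1, 4), Add(3, Pow(u, 2), Mul(-3, x))) = Add(Rational(3, 4), Mul(Rational(-3, 4), x), Mul(Rational(1, 4), Pow(u, 2))))
Mul(Add(Function('c')(5, 0), -33), Mul(H, -8)) = Mul(Add(Add(Rational(3, 4), Mul(Rational(-3, 4), 5), Mul(Rational(1, 4), Pow(0, 2))), -33), Mul(-6, -8)) = Mul(Add(Add(Rational(3, 4), Rational(-15, 4), Mul(Rational(1, 4), 0)), -33), 48) = Mul(Add(Add(Rational(3, 4), Rational(-15, 4), 0), -33), 48) = Mul(Add(-3, -33), 48) = Mul(-36, 48) = -1728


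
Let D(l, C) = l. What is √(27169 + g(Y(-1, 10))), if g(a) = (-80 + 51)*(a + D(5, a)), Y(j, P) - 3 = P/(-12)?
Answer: √970602/6 ≈ 164.20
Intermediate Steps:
Y(j, P) = 3 - P/12 (Y(j, P) = 3 + P/(-12) = 3 + P*(-1/12) = 3 - P/12)
g(a) = -145 - 29*a (g(a) = (-80 + 51)*(a + 5) = -29*(5 + a) = -145 - 29*a)
√(27169 + g(Y(-1, 10))) = √(27169 + (-145 - 29*(3 - 1/12*10))) = √(27169 + (-145 - 29*(3 - ⅚))) = √(27169 + (-145 - 29*13/6)) = √(27169 + (-145 - 377/6)) = √(27169 - 1247/6) = √(161767/6) = √970602/6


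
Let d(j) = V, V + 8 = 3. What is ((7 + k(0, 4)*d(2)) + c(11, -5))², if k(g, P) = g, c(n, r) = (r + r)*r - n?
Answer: 2116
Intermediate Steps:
V = -5 (V = -8 + 3 = -5)
d(j) = -5
c(n, r) = -n + 2*r² (c(n, r) = (2*r)*r - n = 2*r² - n = -n + 2*r²)
((7 + k(0, 4)*d(2)) + c(11, -5))² = ((7 + 0*(-5)) + (-1*11 + 2*(-5)²))² = ((7 + 0) + (-11 + 2*25))² = (7 + (-11 + 50))² = (7 + 39)² = 46² = 2116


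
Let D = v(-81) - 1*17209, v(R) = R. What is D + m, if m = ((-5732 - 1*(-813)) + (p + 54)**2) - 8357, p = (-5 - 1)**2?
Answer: -22466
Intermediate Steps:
p = 36 (p = (-6)**2 = 36)
D = -17290 (D = -81 - 1*17209 = -81 - 17209 = -17290)
m = -5176 (m = ((-5732 - 1*(-813)) + (36 + 54)**2) - 8357 = ((-5732 + 813) + 90**2) - 8357 = (-4919 + 8100) - 8357 = 3181 - 8357 = -5176)
D + m = -17290 - 5176 = -22466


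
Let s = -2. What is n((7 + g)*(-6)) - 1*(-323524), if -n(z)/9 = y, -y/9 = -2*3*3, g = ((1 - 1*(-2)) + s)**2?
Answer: 322066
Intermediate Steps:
g = 1 (g = ((1 - 1*(-2)) - 2)**2 = ((1 + 2) - 2)**2 = (3 - 2)**2 = 1**2 = 1)
y = 162 (y = -9*(-2*3)*3 = -(-54)*3 = -9*(-18) = 162)
n(z) = -1458 (n(z) = -9*162 = -1458)
n((7 + g)*(-6)) - 1*(-323524) = -1458 - 1*(-323524) = -1458 + 323524 = 322066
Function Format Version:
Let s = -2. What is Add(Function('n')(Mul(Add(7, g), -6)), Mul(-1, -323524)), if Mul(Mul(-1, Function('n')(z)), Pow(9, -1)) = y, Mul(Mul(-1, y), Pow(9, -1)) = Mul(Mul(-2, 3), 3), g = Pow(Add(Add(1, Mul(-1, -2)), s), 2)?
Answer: 322066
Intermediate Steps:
g = 1 (g = Pow(Add(Add(1, Mul(-1, -2)), -2), 2) = Pow(Add(Add(1, 2), -2), 2) = Pow(Add(3, -2), 2) = Pow(1, 2) = 1)
y = 162 (y = Mul(-9, Mul(Mul(-2, 3), 3)) = Mul(-9, Mul(-6, 3)) = Mul(-9, -18) = 162)
Function('n')(z) = -1458 (Function('n')(z) = Mul(-9, 162) = -1458)
Add(Function('n')(Mul(Add(7, g), -6)), Mul(-1, -323524)) = Add(-1458, Mul(-1, -323524)) = Add(-1458, 323524) = 322066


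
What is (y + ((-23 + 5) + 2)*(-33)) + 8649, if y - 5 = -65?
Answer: 9117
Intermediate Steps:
y = -60 (y = 5 - 65 = -60)
(y + ((-23 + 5) + 2)*(-33)) + 8649 = (-60 + ((-23 + 5) + 2)*(-33)) + 8649 = (-60 + (-18 + 2)*(-33)) + 8649 = (-60 - 16*(-33)) + 8649 = (-60 + 528) + 8649 = 468 + 8649 = 9117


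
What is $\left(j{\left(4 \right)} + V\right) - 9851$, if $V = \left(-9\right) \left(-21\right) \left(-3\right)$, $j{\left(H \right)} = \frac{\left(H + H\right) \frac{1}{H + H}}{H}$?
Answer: $- \frac{41671}{4} \approx -10418.0$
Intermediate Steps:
$j{\left(H \right)} = \frac{1}{H}$ ($j{\left(H \right)} = \frac{2 H \frac{1}{2 H}}{H} = 1 \frac{1}{H} = \frac{1}{H}$)
$V = -567$ ($V = 189 \left(-3\right) = -567$)
$\left(j{\left(4 \right)} + V\right) - 9851 = \left(\frac{1}{4} - 567\right) - 9851 = - \frac{2267}{4} - 9851 = - \frac{41671}{4}$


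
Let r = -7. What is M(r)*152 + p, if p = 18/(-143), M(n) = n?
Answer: -152170/143 ≈ -1064.1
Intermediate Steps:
p = -18/143 (p = 18*(-1/143) = -18/143 ≈ -0.12587)
M(r)*152 + p = -7*152 - 18/143 = -1064 - 18/143 = -152170/143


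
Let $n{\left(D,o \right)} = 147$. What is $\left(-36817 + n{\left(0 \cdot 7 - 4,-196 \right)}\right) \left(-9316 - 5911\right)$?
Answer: $558374090$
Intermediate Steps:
$\left(-36817 + n{\left(0 \cdot 7 - 4,-196 \right)}\right) \left(-9316 - 5911\right) = \left(-36817 + 147\right) \left(-9316 - 5911\right) = \left(-36670\right) \left(-15227\right) = 558374090$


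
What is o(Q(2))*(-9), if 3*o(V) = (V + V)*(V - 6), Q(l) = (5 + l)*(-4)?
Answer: -5712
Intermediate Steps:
Q(l) = -20 - 4*l
o(V) = 2*V*(-6 + V)/3 (o(V) = ((V + V)*(V - 6))/3 = ((2*V)*(-6 + V))/3 = (2*V*(-6 + V))/3 = 2*V*(-6 + V)/3)
o(Q(2))*(-9) = (2*(-20 - 4*2)*(-6 + (-20 - 4*2))/3)*(-9) = (2*(-20 - 8)*(-6 + (-20 - 8))/3)*(-9) = ((⅔)*(-28)*(-6 - 28))*(-9) = ((⅔)*(-28)*(-34))*(-9) = (1904/3)*(-9) = -5712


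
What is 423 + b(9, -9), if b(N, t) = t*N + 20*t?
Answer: 162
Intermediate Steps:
b(N, t) = 20*t + N*t (b(N, t) = N*t + 20*t = 20*t + N*t)
423 + b(9, -9) = 423 - 9*(20 + 9) = 423 - 9*29 = 423 - 261 = 162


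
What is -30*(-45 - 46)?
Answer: 2730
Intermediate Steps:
-30*(-45 - 46) = -30*(-91) = 2730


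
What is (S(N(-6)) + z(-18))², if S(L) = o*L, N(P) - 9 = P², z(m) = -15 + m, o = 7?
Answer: 79524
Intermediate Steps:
N(P) = 9 + P²
S(L) = 7*L
(S(N(-6)) + z(-18))² = (7*(9 + (-6)²) + (-15 - 18))² = (7*(9 + 36) - 33)² = (7*45 - 33)² = (315 - 33)² = 282² = 79524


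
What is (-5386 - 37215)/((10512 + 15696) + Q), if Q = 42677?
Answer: -42601/68885 ≈ -0.61844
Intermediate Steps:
(-5386 - 37215)/((10512 + 15696) + Q) = (-5386 - 37215)/((10512 + 15696) + 42677) = -42601/(26208 + 42677) = -42601/68885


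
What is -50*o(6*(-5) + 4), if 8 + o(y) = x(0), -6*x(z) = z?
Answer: 400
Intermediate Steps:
x(z) = -z/6
o(y) = -8 (o(y) = -8 - ⅙*0 = -8 + 0 = -8)
-50*o(6*(-5) + 4) = -50*(-8) = 400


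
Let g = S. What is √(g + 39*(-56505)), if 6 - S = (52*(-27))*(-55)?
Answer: I*√2280909 ≈ 1510.3*I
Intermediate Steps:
S = -77214 (S = 6 - 52*(-27)*(-55) = 6 - (-1404)*(-55) = 6 - 1*77220 = 6 - 77220 = -77214)
g = -77214
√(g + 39*(-56505)) = √(-77214 + 39*(-56505)) = √(-77214 - 2203695) = √(-2280909) = I*√2280909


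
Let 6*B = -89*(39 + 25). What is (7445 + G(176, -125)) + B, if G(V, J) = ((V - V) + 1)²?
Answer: 19490/3 ≈ 6496.7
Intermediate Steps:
G(V, J) = 1 (G(V, J) = (0 + 1)² = 1² = 1)
B = -2848/3 (B = (-89*(39 + 25))/6 = (-89*64)/6 = (⅙)*(-5696) = -2848/3 ≈ -949.33)
(7445 + G(176, -125)) + B = (7445 + 1) - 2848/3 = 7446 - 2848/3 = 19490/3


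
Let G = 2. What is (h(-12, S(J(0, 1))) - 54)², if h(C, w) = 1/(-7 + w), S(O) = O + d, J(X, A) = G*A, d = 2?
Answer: 26569/9 ≈ 2952.1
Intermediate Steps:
J(X, A) = 2*A
S(O) = 2 + O (S(O) = O + 2 = 2 + O)
(h(-12, S(J(0, 1))) - 54)² = (1/(-7 + (2 + 2*1)) - 54)² = (1/(-7 + (2 + 2)) - 54)² = (1/(-7 + 4) - 54)² = (1/(-3) - 54)² = (-⅓ - 54)² = (-163/3)² = 26569/9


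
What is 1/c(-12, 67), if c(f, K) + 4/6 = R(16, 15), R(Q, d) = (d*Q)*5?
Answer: 3/3598 ≈ 0.00083380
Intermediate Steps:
R(Q, d) = 5*Q*d (R(Q, d) = (Q*d)*5 = 5*Q*d)
c(f, K) = 3598/3 (c(f, K) = -⅔ + 5*16*15 = -⅔ + 1200 = 3598/3)
1/c(-12, 67) = 1/(3598/3) = 3/3598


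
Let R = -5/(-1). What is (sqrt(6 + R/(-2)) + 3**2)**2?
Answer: (18 + sqrt(14))**2/4 ≈ 118.17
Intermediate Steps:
R = 5 (R = -5*(-1) = 5)
(sqrt(6 + R/(-2)) + 3**2)**2 = (sqrt(6 + 5/(-2)) + 3**2)**2 = (sqrt(6 + 5*(-1/2)) + 9)**2 = (sqrt(6 - 5/2) + 9)**2 = (sqrt(7/2) + 9)**2 = (sqrt(14)/2 + 9)**2 = (9 + sqrt(14)/2)**2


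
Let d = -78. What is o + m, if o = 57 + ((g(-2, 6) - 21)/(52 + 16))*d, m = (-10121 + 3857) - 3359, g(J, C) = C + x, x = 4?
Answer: -324815/34 ≈ -9553.4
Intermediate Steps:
g(J, C) = 4 + C (g(J, C) = C + 4 = 4 + C)
m = -9623 (m = -6264 - 3359 = -9623)
o = 2367/34 (o = 57 + (((4 + 6) - 21)/(52 + 16))*(-78) = 57 + ((10 - 21)/68)*(-78) = 57 - 11*1/68*(-78) = 57 - 11/68*(-78) = 57 + 429/34 = 2367/34 ≈ 69.618)
o + m = 2367/34 - 9623 = -324815/34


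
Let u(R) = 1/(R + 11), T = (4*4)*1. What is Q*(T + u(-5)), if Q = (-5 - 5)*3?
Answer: -485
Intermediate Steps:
T = 16 (T = 16*1 = 16)
u(R) = 1/(11 + R)
Q = -30 (Q = -10*3 = -30)
Q*(T + u(-5)) = -30*(16 + 1/(11 - 5)) = -30*(16 + 1/6) = -30*(16 + ⅙) = -30*97/6 = -485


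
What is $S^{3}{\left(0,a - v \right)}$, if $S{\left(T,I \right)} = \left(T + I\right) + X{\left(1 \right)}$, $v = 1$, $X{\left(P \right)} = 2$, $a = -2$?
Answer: $-1$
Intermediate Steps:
$S{\left(T,I \right)} = 2 + I + T$ ($S{\left(T,I \right)} = \left(T + I\right) + 2 = \left(I + T\right) + 2 = 2 + I + T$)
$S^{3}{\left(0,a - v \right)} = \left(2 - 3 + 0\right)^{3} = \left(-1\right)^{3} = -1$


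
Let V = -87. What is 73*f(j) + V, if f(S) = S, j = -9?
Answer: -744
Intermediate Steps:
73*f(j) + V = 73*(-9) - 87 = -657 - 87 = -744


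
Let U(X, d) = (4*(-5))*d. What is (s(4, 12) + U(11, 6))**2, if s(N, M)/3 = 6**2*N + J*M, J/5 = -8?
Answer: 1272384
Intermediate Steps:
J = -40 (J = 5*(-8) = -40)
U(X, d) = -20*d
s(N, M) = -120*M + 108*N (s(N, M) = 3*(6**2*N - 40*M) = 3*(36*N - 40*M) = 3*(-40*M + 36*N) = -120*M + 108*N)
(s(4, 12) + U(11, 6))**2 = ((-120*12 + 108*4) - 20*6)**2 = ((-1440 + 432) - 120)**2 = (-1008 - 120)**2 = (-1128)**2 = 1272384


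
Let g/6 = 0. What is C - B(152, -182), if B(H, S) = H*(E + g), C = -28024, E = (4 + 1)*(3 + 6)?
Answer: -34864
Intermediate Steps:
g = 0 (g = 6*0 = 0)
E = 45 (E = 5*9 = 45)
B(H, S) = 45*H (B(H, S) = H*(45 + 0) = H*45 = 45*H)
C - B(152, -182) = -28024 - 45*152 = -28024 - 1*6840 = -28024 - 6840 = -34864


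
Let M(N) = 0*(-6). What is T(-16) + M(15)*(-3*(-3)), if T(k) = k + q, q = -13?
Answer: -29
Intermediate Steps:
M(N) = 0
T(k) = -13 + k (T(k) = k - 13 = -13 + k)
T(-16) + M(15)*(-3*(-3)) = (-13 - 16) + 0*(-3*(-3)) = -29 + 0*9 = -29 + 0 = -29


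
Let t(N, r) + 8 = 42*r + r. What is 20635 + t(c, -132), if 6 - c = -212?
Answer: 14951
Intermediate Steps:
c = 218 (c = 6 - 1*(-212) = 6 + 212 = 218)
t(N, r) = -8 + 43*r (t(N, r) = -8 + (42*r + r) = -8 + 43*r)
20635 + t(c, -132) = 20635 + (-8 + 43*(-132)) = 20635 + (-8 - 5676) = 20635 - 5684 = 14951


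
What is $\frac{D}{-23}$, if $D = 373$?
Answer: $- \frac{373}{23} \approx -16.217$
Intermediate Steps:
$\frac{D}{-23} = \frac{373}{-23} = 373 \left(- \frac{1}{23}\right) = - \frac{373}{23}$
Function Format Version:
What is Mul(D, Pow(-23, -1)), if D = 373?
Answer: Rational(-373, 23) ≈ -16.217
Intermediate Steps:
Mul(D, Pow(-23, -1)) = Mul(373, Pow(-23, -1)) = Mul(373, Rational(-1, 23)) = Rational(-373, 23)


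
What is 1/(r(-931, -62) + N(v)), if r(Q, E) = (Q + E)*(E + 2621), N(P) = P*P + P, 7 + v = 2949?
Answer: 1/6117219 ≈ 1.6347e-7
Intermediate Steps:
v = 2942 (v = -7 + 2949 = 2942)
N(P) = P + P² (N(P) = P² + P = P + P²)
r(Q, E) = (2621 + E)*(E + Q) (r(Q, E) = (E + Q)*(2621 + E) = (2621 + E)*(E + Q))
1/(r(-931, -62) + N(v)) = 1/(((-62)² + 2621*(-62) + 2621*(-931) - 62*(-931)) + 2942*(1 + 2942)) = 1/((3844 - 162502 - 2440151 + 57722) + 2942*2943) = 1/(-2541087 + 8658306) = 1/6117219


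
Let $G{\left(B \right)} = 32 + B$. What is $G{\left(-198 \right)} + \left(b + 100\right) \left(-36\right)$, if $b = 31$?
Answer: $-4882$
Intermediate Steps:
$G{\left(-198 \right)} + \left(b + 100\right) \left(-36\right) = \left(32 - 198\right) + \left(31 + 100\right) \left(-36\right) = -166 + 131 \left(-36\right) = -166 - 4716 = -4882$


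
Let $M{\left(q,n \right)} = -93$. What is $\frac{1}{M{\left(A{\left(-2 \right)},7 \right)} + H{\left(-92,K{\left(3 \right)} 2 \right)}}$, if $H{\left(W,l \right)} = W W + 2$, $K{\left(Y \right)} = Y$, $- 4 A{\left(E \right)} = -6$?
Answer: $\frac{1}{8373} \approx 0.00011943$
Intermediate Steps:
$A{\left(E \right)} = \frac{3}{2}$ ($A{\left(E \right)} = \left(- \frac{1}{4}\right) \left(-6\right) = \frac{3}{2}$)
$H{\left(W,l \right)} = 2 + W^{2}$ ($H{\left(W,l \right)} = W^{2} + 2 = 2 + W^{2}$)
$\frac{1}{M{\left(A{\left(-2 \right)},7 \right)} + H{\left(-92,K{\left(3 \right)} 2 \right)}} = \frac{1}{-93 + \left(2 + \left(-92\right)^{2}\right)} = \frac{1}{-93 + \left(2 + 8464\right)} = \frac{1}{-93 + 8466} = \frac{1}{8373}$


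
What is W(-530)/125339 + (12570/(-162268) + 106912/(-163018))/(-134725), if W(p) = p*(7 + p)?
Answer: 246964922163373355791/111671633882465160650 ≈ 2.2115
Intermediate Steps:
W(-530)/125339 + (12570/(-162268) + 106912/(-163018))/(-134725) = -530*(7 - 530)/125339 + (12570/(-162268) + 106912/(-163018))/(-134725) = -530*(-523)*(1/125339) + (12570*(-1/162268) + 106912*(-1/163018))*(-1/134725) = 277190*(1/125339) + (-6285/81134 - 53456/81509)*(-1/134725) = 277190/125339 - 4849383169/6613151206*(-1/134725) = 277190/125339 + 4849383169/890956796228350 = 246964922163373355791/111671633882465160650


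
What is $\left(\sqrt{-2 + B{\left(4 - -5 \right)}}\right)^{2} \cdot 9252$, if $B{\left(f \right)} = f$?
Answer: $64764$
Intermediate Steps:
$\left(\sqrt{-2 + B{\left(4 - -5 \right)}}\right)^{2} \cdot 9252 = \left(\sqrt{-2 + \left(4 - -5\right)}\right)^{2} \cdot 9252 = \left(\sqrt{-2 + \left(4 + 5\right)}\right)^{2} \cdot 9252 = \left(\sqrt{-2 + 9}\right)^{2} \cdot 9252 = \left(\sqrt{7}\right)^{2} \cdot 9252 = 7 \cdot 9252 = 64764$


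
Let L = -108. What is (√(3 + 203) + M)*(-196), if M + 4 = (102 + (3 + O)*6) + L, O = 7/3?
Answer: -4312 - 196*√206 ≈ -7125.1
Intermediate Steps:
O = 7/3 (O = 7*(⅓) = 7/3 ≈ 2.3333)
M = 22 (M = -4 + ((102 + (3 + 7/3)*6) - 108) = -4 + ((102 + (16/3)*6) - 108) = -4 + ((102 + 32) - 108) = -4 + (134 - 108) = -4 + 26 = 22)
(√(3 + 203) + M)*(-196) = (√(3 + 203) + 22)*(-196) = (√206 + 22)*(-196) = (22 + √206)*(-196) = -4312 - 196*√206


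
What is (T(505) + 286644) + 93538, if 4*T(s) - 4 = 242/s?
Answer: 383984951/1010 ≈ 3.8018e+5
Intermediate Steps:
T(s) = 1 + 121/(2*s) (T(s) = 1 + (242/s)/4 = 1 + 121/(2*s))
(T(505) + 286644) + 93538 = ((121/2 + 505)/505 + 286644) + 93538 = ((1/505)*(1131/2) + 286644) + 93538 = (1131/1010 + 286644) + 93538 = 289511571/1010 + 93538 = 383984951/1010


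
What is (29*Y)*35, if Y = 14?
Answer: 14210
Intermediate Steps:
(29*Y)*35 = (29*14)*35 = 406*35 = 14210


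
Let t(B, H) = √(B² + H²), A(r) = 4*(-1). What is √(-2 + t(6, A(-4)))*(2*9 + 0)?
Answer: 18*√(-2 + 2*√13) ≈ 41.090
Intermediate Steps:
A(r) = -4
√(-2 + t(6, A(-4)))*(2*9 + 0) = √(-2 + √(6² + (-4)²))*(2*9 + 0) = √(-2 + √(36 + 16))*(18 + 0) = √(-2 + √52)*18 = √(-2 + 2*√13)*18 = 18*√(-2 + 2*√13)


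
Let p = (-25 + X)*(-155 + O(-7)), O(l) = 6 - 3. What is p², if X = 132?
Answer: 264517696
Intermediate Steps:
O(l) = 3
p = -16264 (p = (-25 + 132)*(-155 + 3) = 107*(-152) = -16264)
p² = (-16264)² = 264517696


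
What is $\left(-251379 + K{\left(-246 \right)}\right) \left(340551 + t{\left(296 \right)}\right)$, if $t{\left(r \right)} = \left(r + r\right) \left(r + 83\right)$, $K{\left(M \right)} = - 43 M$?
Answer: $-136033060119$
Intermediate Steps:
$t{\left(r \right)} = 2 r \left(83 + r\right)$
$\left(-251379 + K{\left(-246 \right)}\right) \left(340551 + t{\left(296 \right)}\right) = \left(-251379 - -10578\right) \left(340551 + 2 \cdot 296 \left(83 + 296\right)\right) = \left(-251379 + 10578\right) \left(340551 + 2 \cdot 296 \cdot 379\right) = - 240801 \left(340551 + 224368\right) = \left(-240801\right) 564919 = -136033060119$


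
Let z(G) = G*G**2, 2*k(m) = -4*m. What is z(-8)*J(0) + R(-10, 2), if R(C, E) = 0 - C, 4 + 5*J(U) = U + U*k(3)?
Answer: 2098/5 ≈ 419.60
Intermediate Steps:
k(m) = -2*m (k(m) = (-4*m)/2 = -2*m)
J(U) = -4/5 - U (J(U) = -4/5 + (U + U*(-2*3))/5 = -4/5 + (U + U*(-6))/5 = -4/5 + (U - 6*U)/5 = -4/5 + (-5*U)/5 = -4/5 - U)
R(C, E) = -C
z(G) = G**3
z(-8)*J(0) + R(-10, 2) = (-8)**3*(-4/5 - 1*0) - 1*(-10) = -512*(-4/5 + 0) + 10 = -512*(-4/5) + 10 = 2048/5 + 10 = 2098/5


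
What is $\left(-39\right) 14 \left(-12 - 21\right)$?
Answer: $18018$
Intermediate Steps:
$\left(-39\right) 14 \left(-12 - 21\right) = \left(-546\right) \left(-33\right) = 18018$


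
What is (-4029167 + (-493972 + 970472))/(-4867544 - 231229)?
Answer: 3552667/5098773 ≈ 0.69677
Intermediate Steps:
(-4029167 + (-493972 + 970472))/(-4867544 - 231229) = (-4029167 + 476500)/(-5098773) = -3552667*(-1/5098773) = 3552667/5098773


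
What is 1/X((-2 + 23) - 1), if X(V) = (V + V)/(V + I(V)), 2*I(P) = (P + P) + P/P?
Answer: 81/80 ≈ 1.0125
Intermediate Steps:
I(P) = ½ + P (I(P) = ((P + P) + P/P)/2 = (2*P + 1)/2 = (1 + 2*P)/2 = ½ + P)
X(V) = 2*V/(½ + 2*V) (X(V) = (V + V)/(V + (½ + V)) = (2*V)/(½ + 2*V) = 2*V/(½ + 2*V))
1/X((-2 + 23) - 1) = 1/(4*((-2 + 23) - 1)/(1 + 4*((-2 + 23) - 1))) = 1/(4*(21 - 1)/(1 + 4*(21 - 1))) = 1/(4*20/(1 + 4*20)) = 1/(4*20/(1 + 80)) = 1/(4*20/81) = 1/(4*20*(1/81)) = 1/(80/81) = 81/80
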